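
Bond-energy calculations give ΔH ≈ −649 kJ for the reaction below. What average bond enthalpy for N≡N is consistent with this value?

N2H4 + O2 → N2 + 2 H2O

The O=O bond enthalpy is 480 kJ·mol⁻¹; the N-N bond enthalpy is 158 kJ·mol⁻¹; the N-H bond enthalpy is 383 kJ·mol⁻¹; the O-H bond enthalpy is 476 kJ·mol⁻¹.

D(N≡N) ≈ 915 kJ/mol

Let D be the N≡N bond energy.
Σ(broken) = 4×383 + 1×158 + 1×480 = 2170
Σ(formed) = 1×D + 4×476 = 1904 + D
ΔH = Σ(broken) − Σ(formed) = (2170) − (1904 + D) = +266 − D
Setting this equal to −649 kJ gives D = 915 kJ/mol.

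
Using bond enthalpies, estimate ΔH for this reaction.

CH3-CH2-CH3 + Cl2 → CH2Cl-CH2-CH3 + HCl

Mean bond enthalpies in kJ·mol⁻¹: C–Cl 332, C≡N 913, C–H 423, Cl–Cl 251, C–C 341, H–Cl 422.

Bonds broken (reactants):
  C–C: 2 × 341 = 682
  C–H: 8 × 423 = 3384
  Cl–Cl: 1 × 251 = 251
  Σ(broken) = 4317 kJ
Bonds formed (products):
  C–C: 2 × 341 = 682
  C–Cl: 1 × 332 = 332
  C–H: 7 × 423 = 2961
  H–Cl: 1 × 422 = 422
  Σ(formed) = 4397 kJ
ΔH = Σ(broken) − Σ(formed) = 4317 − 4397 = −80 kJ

ΔH ≈ −80 kJ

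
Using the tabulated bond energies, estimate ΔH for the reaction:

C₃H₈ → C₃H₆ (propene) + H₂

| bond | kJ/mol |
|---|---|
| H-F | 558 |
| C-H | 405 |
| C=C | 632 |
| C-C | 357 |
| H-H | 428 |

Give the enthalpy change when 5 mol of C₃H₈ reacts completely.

ΔH = +535 kJ

Bonds broken (reactants):
  C-C: 2 × 357 = 714
  C-H: 8 × 405 = 3240
  Σ(broken) = 3954 kJ
Bonds formed (products):
  C-C: 1 × 357 = 357
  C-H: 6 × 405 = 2430
  C=C: 1 × 632 = 632
  H-H: 1 × 428 = 428
  Σ(formed) = 3847 kJ
ΔH = Σ(broken) − Σ(formed) = 3954 − 3847 = +107 kJ
For 5× the reaction as written: 5 × (+107) = +535 kJ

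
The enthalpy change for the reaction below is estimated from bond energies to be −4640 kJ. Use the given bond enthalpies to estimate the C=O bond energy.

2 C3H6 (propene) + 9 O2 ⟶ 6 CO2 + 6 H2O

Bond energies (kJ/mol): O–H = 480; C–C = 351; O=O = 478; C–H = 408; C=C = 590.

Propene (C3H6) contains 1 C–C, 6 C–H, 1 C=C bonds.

D(C=O) ≈ 830 kJ/mol

Let D be the C=O bond energy.
Σ(broken) = 2×351 + 12×408 + 2×590 + 9×478 = 11080
Σ(formed) = 12×D + 12×480 = 5760 + 12D
ΔH = Σ(broken) − Σ(formed) = (11080) − (5760 + 12D) = +5320 − 12D
Setting this equal to −4640 kJ gives 12D = 9960, so D = 830 kJ/mol.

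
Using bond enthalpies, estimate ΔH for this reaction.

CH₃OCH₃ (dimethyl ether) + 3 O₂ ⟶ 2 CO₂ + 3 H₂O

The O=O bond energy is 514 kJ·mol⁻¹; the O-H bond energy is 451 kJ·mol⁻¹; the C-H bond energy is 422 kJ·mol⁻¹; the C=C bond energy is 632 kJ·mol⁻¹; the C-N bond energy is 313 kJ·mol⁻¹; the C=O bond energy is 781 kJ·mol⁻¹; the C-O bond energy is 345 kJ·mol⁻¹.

Bonds broken (reactants):
  C-H: 6 × 422 = 2532
  C-O: 2 × 345 = 690
  O=O: 3 × 514 = 1542
  Σ(broken) = 4764 kJ
Bonds formed (products):
  C=O: 4 × 781 = 3124
  O-H: 6 × 451 = 2706
  Σ(formed) = 5830 kJ
ΔH = Σ(broken) − Σ(formed) = 4764 − 5830 = −1066 kJ

ΔH ≈ −1066 kJ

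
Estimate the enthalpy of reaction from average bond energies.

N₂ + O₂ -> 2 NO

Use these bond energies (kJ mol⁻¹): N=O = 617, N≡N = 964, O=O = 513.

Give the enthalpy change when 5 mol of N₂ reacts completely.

Bonds broken (reactants):
  N≡N: 1 × 964 = 964
  O=O: 1 × 513 = 513
  Σ(broken) = 1477 kJ
Bonds formed (products):
  N=O: 2 × 617 = 1234
  Σ(formed) = 1234 kJ
ΔH = Σ(broken) − Σ(formed) = 1477 − 1234 = +243 kJ
For 5× the reaction as written: 5 × (+243) = +1215 kJ

ΔH = +1215 kJ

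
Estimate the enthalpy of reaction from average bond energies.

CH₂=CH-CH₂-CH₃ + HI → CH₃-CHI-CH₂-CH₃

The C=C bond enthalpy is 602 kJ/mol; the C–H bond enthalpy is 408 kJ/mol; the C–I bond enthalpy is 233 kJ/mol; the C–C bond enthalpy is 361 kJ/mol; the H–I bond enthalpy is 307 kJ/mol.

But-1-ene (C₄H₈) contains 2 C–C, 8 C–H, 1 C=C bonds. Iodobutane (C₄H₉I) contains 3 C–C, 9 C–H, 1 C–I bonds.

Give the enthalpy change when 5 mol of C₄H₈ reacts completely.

ΔH = −465 kJ

Bonds broken (reactants):
  C–C: 2 × 361 = 722
  C–H: 8 × 408 = 3264
  C=C: 1 × 602 = 602
  H–I: 1 × 307 = 307
  Σ(broken) = 4895 kJ
Bonds formed (products):
  C–C: 3 × 361 = 1083
  C–H: 9 × 408 = 3672
  C–I: 1 × 233 = 233
  Σ(formed) = 4988 kJ
ΔH = Σ(broken) − Σ(formed) = 4895 − 4988 = −93 kJ
For 5× the reaction as written: 5 × (−93) = −465 kJ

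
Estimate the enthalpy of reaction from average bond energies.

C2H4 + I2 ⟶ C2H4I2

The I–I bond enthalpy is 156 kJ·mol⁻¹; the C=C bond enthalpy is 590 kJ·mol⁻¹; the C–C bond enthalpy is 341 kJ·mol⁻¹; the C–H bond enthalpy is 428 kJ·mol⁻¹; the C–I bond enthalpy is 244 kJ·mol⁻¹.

Bonds broken (reactants):
  C–H: 4 × 428 = 1712
  C=C: 1 × 590 = 590
  I–I: 1 × 156 = 156
  Σ(broken) = 2458 kJ
Bonds formed (products):
  C–C: 1 × 341 = 341
  C–H: 4 × 428 = 1712
  C–I: 2 × 244 = 488
  Σ(formed) = 2541 kJ
ΔH = Σ(broken) − Σ(formed) = 2458 − 2541 = −83 kJ

ΔH ≈ −83 kJ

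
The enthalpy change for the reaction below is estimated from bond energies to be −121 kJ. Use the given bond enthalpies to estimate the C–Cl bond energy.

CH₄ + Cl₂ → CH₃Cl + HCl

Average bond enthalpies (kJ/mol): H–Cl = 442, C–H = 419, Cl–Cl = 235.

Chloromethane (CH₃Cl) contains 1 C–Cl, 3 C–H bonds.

Let D be the C–Cl bond energy.
Σ(broken) = 4×419 + 1×235 = 1911
Σ(formed) = 1×D + 3×419 + 1×442 = 1699 + D
ΔH = Σ(broken) − Σ(formed) = (1911) − (1699 + D) = +212 − D
Setting this equal to −121 kJ gives D = 333 kJ/mol.

D(C–Cl) ≈ 333 kJ/mol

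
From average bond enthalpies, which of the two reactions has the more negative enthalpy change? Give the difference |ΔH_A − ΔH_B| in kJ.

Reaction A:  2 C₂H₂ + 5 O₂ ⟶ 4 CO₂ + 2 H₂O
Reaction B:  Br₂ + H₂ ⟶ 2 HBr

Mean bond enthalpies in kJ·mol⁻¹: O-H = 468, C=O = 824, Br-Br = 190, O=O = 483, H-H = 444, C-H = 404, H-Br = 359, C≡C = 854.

Reaction A:
  Bonds broken (reactants):
    C≡C: 2 × 854 = 1708
    C-H: 4 × 404 = 1616
    O=O: 5 × 483 = 2415
    Σ(broken) = 5739 kJ
  Bonds formed (products):
    C=O: 8 × 824 = 6592
    O-H: 4 × 468 = 1872
    Σ(formed) = 8464 kJ
  ΔH_A = 5739 − 8464 = −2725 kJ
Reaction B:
  Bonds broken (reactants):
    Br-Br: 1 × 190 = 190
    H-H: 1 × 444 = 444
    Σ(broken) = 634 kJ
  Bonds formed (products):
    H-Br: 2 × 359 = 718
    Σ(formed) = 718 kJ
  ΔH_B = 634 − 718 = −84 kJ
ΔH_A − ΔH_B = −2641 kJ, so reaction A has the more negative ΔH; |ΔH_A − ΔH_B| = 2641 kJ.

Reaction A, by 2641 kJ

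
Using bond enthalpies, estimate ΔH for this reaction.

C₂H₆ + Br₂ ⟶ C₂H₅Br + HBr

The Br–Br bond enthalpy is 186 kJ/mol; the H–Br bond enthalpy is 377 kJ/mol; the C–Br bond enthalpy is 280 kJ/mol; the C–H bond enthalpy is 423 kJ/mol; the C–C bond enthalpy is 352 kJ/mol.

ΔH ≈ −48 kJ

Bonds broken (reactants):
  Br–Br: 1 × 186 = 186
  C–C: 1 × 352 = 352
  C–H: 6 × 423 = 2538
  Σ(broken) = 3076 kJ
Bonds formed (products):
  C–Br: 1 × 280 = 280
  C–C: 1 × 352 = 352
  C–H: 5 × 423 = 2115
  H–Br: 1 × 377 = 377
  Σ(formed) = 3124 kJ
ΔH = Σ(broken) − Σ(formed) = 3076 − 3124 = −48 kJ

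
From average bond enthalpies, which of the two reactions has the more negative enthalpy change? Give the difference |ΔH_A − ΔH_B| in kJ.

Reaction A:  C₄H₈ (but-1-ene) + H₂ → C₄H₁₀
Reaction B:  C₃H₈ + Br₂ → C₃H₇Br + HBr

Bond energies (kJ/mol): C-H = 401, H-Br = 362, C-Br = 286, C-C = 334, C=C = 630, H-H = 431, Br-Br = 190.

Reaction A, by 18 kJ

Reaction A:
  Bonds broken (reactants):
    C-C: 2 × 334 = 668
    C-H: 8 × 401 = 3208
    C=C: 1 × 630 = 630
    H-H: 1 × 431 = 431
    Σ(broken) = 4937 kJ
  Bonds formed (products):
    C-C: 3 × 334 = 1002
    C-H: 10 × 401 = 4010
    Σ(formed) = 5012 kJ
  ΔH_A = 4937 − 5012 = −75 kJ
Reaction B:
  Bonds broken (reactants):
    Br-Br: 1 × 190 = 190
    C-C: 2 × 334 = 668
    C-H: 8 × 401 = 3208
    Σ(broken) = 4066 kJ
  Bonds formed (products):
    C-Br: 1 × 286 = 286
    C-C: 2 × 334 = 668
    C-H: 7 × 401 = 2807
    H-Br: 1 × 362 = 362
    Σ(formed) = 4123 kJ
  ΔH_B = 4066 − 4123 = −57 kJ
ΔH_A − ΔH_B = −18 kJ, so reaction A has the more negative ΔH; |ΔH_A − ΔH_B| = 18 kJ.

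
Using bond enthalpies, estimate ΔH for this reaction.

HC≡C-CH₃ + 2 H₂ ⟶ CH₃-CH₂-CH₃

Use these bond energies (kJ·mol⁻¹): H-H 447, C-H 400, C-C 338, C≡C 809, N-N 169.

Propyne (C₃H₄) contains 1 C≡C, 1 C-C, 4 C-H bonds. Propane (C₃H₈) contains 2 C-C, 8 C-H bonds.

Bonds broken (reactants):
  C≡C: 1 × 809 = 809
  C-C: 1 × 338 = 338
  C-H: 4 × 400 = 1600
  H-H: 2 × 447 = 894
  Σ(broken) = 3641 kJ
Bonds formed (products):
  C-C: 2 × 338 = 676
  C-H: 8 × 400 = 3200
  Σ(formed) = 3876 kJ
ΔH = Σ(broken) − Σ(formed) = 3641 − 3876 = −235 kJ

ΔH ≈ −235 kJ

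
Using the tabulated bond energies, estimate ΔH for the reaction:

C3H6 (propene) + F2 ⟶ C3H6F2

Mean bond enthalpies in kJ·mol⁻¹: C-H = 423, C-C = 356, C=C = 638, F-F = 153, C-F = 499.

ΔH ≈ −563 kJ

Bonds broken (reactants):
  C-C: 1 × 356 = 356
  C-H: 6 × 423 = 2538
  C=C: 1 × 638 = 638
  F-F: 1 × 153 = 153
  Σ(broken) = 3685 kJ
Bonds formed (products):
  C-C: 2 × 356 = 712
  C-F: 2 × 499 = 998
  C-H: 6 × 423 = 2538
  Σ(formed) = 4248 kJ
ΔH = Σ(broken) − Σ(formed) = 3685 − 4248 = −563 kJ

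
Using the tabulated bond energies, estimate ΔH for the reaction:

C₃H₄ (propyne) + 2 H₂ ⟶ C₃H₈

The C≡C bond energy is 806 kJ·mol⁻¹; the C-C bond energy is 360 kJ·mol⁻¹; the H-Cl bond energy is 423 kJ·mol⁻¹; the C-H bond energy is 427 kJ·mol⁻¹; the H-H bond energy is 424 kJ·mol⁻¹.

Bonds broken (reactants):
  C≡C: 1 × 806 = 806
  C-C: 1 × 360 = 360
  C-H: 4 × 427 = 1708
  H-H: 2 × 424 = 848
  Σ(broken) = 3722 kJ
Bonds formed (products):
  C-C: 2 × 360 = 720
  C-H: 8 × 427 = 3416
  Σ(formed) = 4136 kJ
ΔH = Σ(broken) − Σ(formed) = 3722 − 4136 = −414 kJ

ΔH ≈ −414 kJ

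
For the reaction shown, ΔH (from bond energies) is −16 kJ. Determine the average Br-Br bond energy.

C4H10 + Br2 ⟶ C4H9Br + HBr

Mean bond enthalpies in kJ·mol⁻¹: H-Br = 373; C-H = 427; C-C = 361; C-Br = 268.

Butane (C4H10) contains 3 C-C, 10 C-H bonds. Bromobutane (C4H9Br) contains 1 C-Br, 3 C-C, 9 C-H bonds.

D(Br-Br) ≈ 198 kJ/mol

Let D be the Br-Br bond energy.
Σ(broken) = 1×D + 3×361 + 10×427 = 5353 + D
Σ(formed) = 1×268 + 3×361 + 9×427 + 1×373 = 5567
ΔH = Σ(broken) − Σ(formed) = (5353 + D) − (5567) = −214 + D
Setting this equal to −16 kJ gives D = 198 kJ/mol.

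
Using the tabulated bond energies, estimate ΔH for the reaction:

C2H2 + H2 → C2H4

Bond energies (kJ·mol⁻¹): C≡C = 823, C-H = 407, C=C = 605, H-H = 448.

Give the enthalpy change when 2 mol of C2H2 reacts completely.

ΔH = −296 kJ

Bonds broken (reactants):
  C≡C: 1 × 823 = 823
  C-H: 2 × 407 = 814
  H-H: 1 × 448 = 448
  Σ(broken) = 2085 kJ
Bonds formed (products):
  C-H: 4 × 407 = 1628
  C=C: 1 × 605 = 605
  Σ(formed) = 2233 kJ
ΔH = Σ(broken) − Σ(formed) = 2085 − 2233 = −148 kJ
For 2× the reaction as written: 2 × (−148) = −296 kJ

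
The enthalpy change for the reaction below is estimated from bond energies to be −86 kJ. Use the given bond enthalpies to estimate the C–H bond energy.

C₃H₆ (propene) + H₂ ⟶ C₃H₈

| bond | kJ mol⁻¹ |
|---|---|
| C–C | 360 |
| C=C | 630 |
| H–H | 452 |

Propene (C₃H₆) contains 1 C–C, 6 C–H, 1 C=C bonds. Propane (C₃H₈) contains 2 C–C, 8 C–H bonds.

D(C–H) ≈ 404 kJ/mol

Let D be the C–H bond energy.
Σ(broken) = 1×360 + 6×D + 1×630 + 1×452 = 1442 + 6D
Σ(formed) = 2×360 + 8×D = 720 + 8D
ΔH = Σ(broken) − Σ(formed) = (1442 + 6D) − (720 + 8D) = +722 − 2D
Setting this equal to −86 kJ gives 2D = 808, so D = 404 kJ/mol.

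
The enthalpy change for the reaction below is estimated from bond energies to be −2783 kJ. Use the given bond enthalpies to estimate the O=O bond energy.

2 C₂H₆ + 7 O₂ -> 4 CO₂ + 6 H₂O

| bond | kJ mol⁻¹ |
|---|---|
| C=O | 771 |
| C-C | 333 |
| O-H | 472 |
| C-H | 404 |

Let D be the O=O bond energy.
Σ(broken) = 2×333 + 12×404 + 7×D = 5514 + 7D
Σ(formed) = 8×771 + 12×472 = 11832
ΔH = Σ(broken) − Σ(formed) = (5514 + 7D) − (11832) = −6318 + 7D
Setting this equal to −2783 kJ gives 7D = 3535, so D = 505 kJ/mol.

D(O=O) ≈ 505 kJ/mol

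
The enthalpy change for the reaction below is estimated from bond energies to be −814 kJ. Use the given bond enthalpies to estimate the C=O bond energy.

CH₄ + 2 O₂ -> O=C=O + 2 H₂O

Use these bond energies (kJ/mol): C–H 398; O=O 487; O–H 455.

D(C=O) ≈ 780 kJ/mol

Let D be the C=O bond energy.
Σ(broken) = 4×398 + 2×487 = 2566
Σ(formed) = 2×D + 4×455 = 1820 + 2D
ΔH = Σ(broken) − Σ(formed) = (2566) − (1820 + 2D) = +746 − 2D
Setting this equal to −814 kJ gives 2D = 1560, so D = 780 kJ/mol.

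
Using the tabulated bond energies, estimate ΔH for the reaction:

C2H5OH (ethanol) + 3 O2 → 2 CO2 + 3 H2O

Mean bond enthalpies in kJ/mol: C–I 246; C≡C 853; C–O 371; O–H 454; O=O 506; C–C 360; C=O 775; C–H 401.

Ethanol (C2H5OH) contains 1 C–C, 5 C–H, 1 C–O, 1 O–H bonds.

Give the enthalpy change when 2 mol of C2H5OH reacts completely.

ΔH = −2232 kJ

Bonds broken (reactants):
  C–C: 1 × 360 = 360
  C–H: 5 × 401 = 2005
  C–O: 1 × 371 = 371
  O–H: 1 × 454 = 454
  O=O: 3 × 506 = 1518
  Σ(broken) = 4708 kJ
Bonds formed (products):
  C=O: 4 × 775 = 3100
  O–H: 6 × 454 = 2724
  Σ(formed) = 5824 kJ
ΔH = Σ(broken) − Σ(formed) = 4708 − 5824 = −1116 kJ
For 2× the reaction as written: 2 × (−1116) = −2232 kJ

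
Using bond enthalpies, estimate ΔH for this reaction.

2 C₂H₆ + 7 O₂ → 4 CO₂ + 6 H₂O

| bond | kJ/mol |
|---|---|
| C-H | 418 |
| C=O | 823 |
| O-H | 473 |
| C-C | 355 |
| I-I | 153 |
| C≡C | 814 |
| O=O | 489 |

Bonds broken (reactants):
  C-C: 2 × 355 = 710
  C-H: 12 × 418 = 5016
  O=O: 7 × 489 = 3423
  Σ(broken) = 9149 kJ
Bonds formed (products):
  C=O: 8 × 823 = 6584
  O-H: 12 × 473 = 5676
  Σ(formed) = 12260 kJ
ΔH = Σ(broken) − Σ(formed) = 9149 − 12260 = −3111 kJ

ΔH ≈ −3111 kJ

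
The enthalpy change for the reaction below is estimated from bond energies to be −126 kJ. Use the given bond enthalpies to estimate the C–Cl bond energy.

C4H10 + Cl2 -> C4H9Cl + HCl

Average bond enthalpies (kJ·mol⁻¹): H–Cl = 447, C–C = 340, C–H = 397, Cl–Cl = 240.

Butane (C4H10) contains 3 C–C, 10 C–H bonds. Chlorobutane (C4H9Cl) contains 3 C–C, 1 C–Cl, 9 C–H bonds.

D(C–Cl) ≈ 316 kJ/mol

Let D be the C–Cl bond energy.
Σ(broken) = 3×340 + 10×397 + 1×240 = 5230
Σ(formed) = 3×340 + 1×D + 9×397 + 1×447 = 5040 + D
ΔH = Σ(broken) − Σ(formed) = (5230) − (5040 + D) = +190 − D
Setting this equal to −126 kJ gives D = 316 kJ/mol.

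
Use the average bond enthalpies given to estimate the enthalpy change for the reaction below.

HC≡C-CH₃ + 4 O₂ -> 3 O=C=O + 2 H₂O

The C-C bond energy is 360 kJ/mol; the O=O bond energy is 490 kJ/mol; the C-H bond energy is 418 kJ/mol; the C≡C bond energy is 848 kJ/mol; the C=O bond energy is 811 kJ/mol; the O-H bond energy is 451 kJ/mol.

ΔH ≈ −1830 kJ

Bonds broken (reactants):
  C≡C: 1 × 848 = 848
  C-C: 1 × 360 = 360
  C-H: 4 × 418 = 1672
  O=O: 4 × 490 = 1960
  Σ(broken) = 4840 kJ
Bonds formed (products):
  C=O: 6 × 811 = 4866
  O-H: 4 × 451 = 1804
  Σ(formed) = 6670 kJ
ΔH = Σ(broken) − Σ(formed) = 4840 − 6670 = −1830 kJ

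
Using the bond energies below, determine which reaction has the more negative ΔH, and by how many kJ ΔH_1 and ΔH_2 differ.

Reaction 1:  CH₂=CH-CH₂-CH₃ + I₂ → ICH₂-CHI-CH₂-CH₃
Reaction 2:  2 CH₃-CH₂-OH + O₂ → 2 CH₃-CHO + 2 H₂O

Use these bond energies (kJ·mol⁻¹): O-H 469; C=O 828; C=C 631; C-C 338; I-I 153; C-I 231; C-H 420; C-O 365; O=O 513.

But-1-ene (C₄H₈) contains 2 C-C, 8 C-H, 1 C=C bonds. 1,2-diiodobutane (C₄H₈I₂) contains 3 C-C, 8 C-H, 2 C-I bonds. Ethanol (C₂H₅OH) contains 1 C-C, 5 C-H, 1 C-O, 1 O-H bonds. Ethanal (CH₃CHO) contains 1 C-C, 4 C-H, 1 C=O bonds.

Reaction 1:
  Bonds broken (reactants):
    C-C: 2 × 338 = 676
    C-H: 8 × 420 = 3360
    C=C: 1 × 631 = 631
    I-I: 1 × 153 = 153
    Σ(broken) = 4820 kJ
  Bonds formed (products):
    C-C: 3 × 338 = 1014
    C-H: 8 × 420 = 3360
    C-I: 2 × 231 = 462
    Σ(formed) = 4836 kJ
  ΔH_1 = 4820 − 4836 = −16 kJ
Reaction 2:
  Bonds broken (reactants):
    C-C: 2 × 338 = 676
    C-H: 10 × 420 = 4200
    C-O: 2 × 365 = 730
    O-H: 2 × 469 = 938
    O=O: 1 × 513 = 513
    Σ(broken) = 7057 kJ
  Bonds formed (products):
    C-C: 2 × 338 = 676
    C-H: 8 × 420 = 3360
    C=O: 2 × 828 = 1656
    O-H: 4 × 469 = 1876
    Σ(formed) = 7568 kJ
  ΔH_2 = 7057 − 7568 = −511 kJ
ΔH_1 − ΔH_2 = +495 kJ, so reaction 2 has the more negative ΔH; |ΔH_1 − ΔH_2| = 495 kJ.

Reaction 2, by 495 kJ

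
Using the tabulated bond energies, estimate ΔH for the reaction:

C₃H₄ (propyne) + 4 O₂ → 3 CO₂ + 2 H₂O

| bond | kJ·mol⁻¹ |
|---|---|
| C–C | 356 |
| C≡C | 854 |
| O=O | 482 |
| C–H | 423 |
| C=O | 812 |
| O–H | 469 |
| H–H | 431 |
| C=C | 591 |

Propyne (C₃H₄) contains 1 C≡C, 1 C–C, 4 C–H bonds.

Bonds broken (reactants):
  C≡C: 1 × 854 = 854
  C–C: 1 × 356 = 356
  C–H: 4 × 423 = 1692
  O=O: 4 × 482 = 1928
  Σ(broken) = 4830 kJ
Bonds formed (products):
  C=O: 6 × 812 = 4872
  O–H: 4 × 469 = 1876
  Σ(formed) = 6748 kJ
ΔH = Σ(broken) − Σ(formed) = 4830 − 6748 = −1918 kJ

ΔH ≈ −1918 kJ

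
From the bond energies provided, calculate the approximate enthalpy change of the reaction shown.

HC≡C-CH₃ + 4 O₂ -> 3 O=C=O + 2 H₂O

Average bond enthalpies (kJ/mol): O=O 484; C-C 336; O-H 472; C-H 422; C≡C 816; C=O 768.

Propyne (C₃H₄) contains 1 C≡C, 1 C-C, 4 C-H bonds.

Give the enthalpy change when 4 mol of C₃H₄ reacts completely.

ΔH = −6880 kJ

Bonds broken (reactants):
  C≡C: 1 × 816 = 816
  C-C: 1 × 336 = 336
  C-H: 4 × 422 = 1688
  O=O: 4 × 484 = 1936
  Σ(broken) = 4776 kJ
Bonds formed (products):
  C=O: 6 × 768 = 4608
  O-H: 4 × 472 = 1888
  Σ(formed) = 6496 kJ
ΔH = Σ(broken) − Σ(formed) = 4776 − 6496 = −1720 kJ
For 4× the reaction as written: 4 × (−1720) = −6880 kJ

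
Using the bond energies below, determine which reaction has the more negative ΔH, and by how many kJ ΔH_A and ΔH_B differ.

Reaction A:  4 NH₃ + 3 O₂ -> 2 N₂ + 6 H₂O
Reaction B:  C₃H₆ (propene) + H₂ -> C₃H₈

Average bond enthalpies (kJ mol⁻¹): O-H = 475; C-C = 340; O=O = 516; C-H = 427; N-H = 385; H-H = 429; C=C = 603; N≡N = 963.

Reaction A, by 1296 kJ

Reaction A:
  Bonds broken (reactants):
    N-H: 12 × 385 = 4620
    O=O: 3 × 516 = 1548
    Σ(broken) = 6168 kJ
  Bonds formed (products):
    N≡N: 2 × 963 = 1926
    O-H: 12 × 475 = 5700
    Σ(formed) = 7626 kJ
  ΔH_A = 6168 − 7626 = −1458 kJ
Reaction B:
  Bonds broken (reactants):
    C-C: 1 × 340 = 340
    C-H: 6 × 427 = 2562
    C=C: 1 × 603 = 603
    H-H: 1 × 429 = 429
    Σ(broken) = 3934 kJ
  Bonds formed (products):
    C-C: 2 × 340 = 680
    C-H: 8 × 427 = 3416
    Σ(formed) = 4096 kJ
  ΔH_B = 3934 − 4096 = −162 kJ
ΔH_A − ΔH_B = −1296 kJ, so reaction A has the more negative ΔH; |ΔH_A − ΔH_B| = 1296 kJ.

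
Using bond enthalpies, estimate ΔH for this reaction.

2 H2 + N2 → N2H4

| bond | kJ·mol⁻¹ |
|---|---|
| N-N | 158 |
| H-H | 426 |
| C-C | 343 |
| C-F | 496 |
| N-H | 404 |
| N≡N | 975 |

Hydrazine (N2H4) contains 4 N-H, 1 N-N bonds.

ΔH ≈ +53 kJ

Bonds broken (reactants):
  H-H: 2 × 426 = 852
  N≡N: 1 × 975 = 975
  Σ(broken) = 1827 kJ
Bonds formed (products):
  N-H: 4 × 404 = 1616
  N-N: 1 × 158 = 158
  Σ(formed) = 1774 kJ
ΔH = Σ(broken) − Σ(formed) = 1827 − 1774 = +53 kJ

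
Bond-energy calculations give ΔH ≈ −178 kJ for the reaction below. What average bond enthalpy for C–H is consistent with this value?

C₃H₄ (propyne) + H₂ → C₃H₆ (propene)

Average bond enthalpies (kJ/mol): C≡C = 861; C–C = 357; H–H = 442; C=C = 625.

D(C–H) ≈ 428 kJ/mol

Let D be the C–H bond energy.
Σ(broken) = 1×861 + 1×357 + 4×D + 1×442 = 1660 + 4D
Σ(formed) = 1×357 + 6×D + 1×625 = 982 + 6D
ΔH = Σ(broken) − Σ(formed) = (1660 + 4D) − (982 + 6D) = +678 − 2D
Setting this equal to −178 kJ gives 2D = 856, so D = 428 kJ/mol.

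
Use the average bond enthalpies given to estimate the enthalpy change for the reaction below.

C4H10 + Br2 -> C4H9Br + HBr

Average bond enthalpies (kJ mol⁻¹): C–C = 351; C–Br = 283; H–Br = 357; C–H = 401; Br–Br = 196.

ΔH ≈ −43 kJ

Bonds broken (reactants):
  Br–Br: 1 × 196 = 196
  C–C: 3 × 351 = 1053
  C–H: 10 × 401 = 4010
  Σ(broken) = 5259 kJ
Bonds formed (products):
  C–Br: 1 × 283 = 283
  C–C: 3 × 351 = 1053
  C–H: 9 × 401 = 3609
  H–Br: 1 × 357 = 357
  Σ(formed) = 5302 kJ
ΔH = Σ(broken) − Σ(formed) = 5259 − 5302 = −43 kJ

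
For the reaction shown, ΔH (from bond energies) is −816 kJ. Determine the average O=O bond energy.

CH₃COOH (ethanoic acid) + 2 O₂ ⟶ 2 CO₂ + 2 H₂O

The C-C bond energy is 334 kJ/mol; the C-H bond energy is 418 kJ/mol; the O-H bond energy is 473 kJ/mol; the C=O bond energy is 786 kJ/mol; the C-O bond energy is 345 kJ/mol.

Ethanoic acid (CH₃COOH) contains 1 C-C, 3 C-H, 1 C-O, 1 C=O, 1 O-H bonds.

D(O=O) ≈ 514 kJ/mol

Let D be the O=O bond energy.
Σ(broken) = 1×334 + 3×418 + 1×345 + 1×786 + 1×473 + 2×D = 3192 + 2D
Σ(formed) = 4×786 + 4×473 = 5036
ΔH = Σ(broken) − Σ(formed) = (3192 + 2D) − (5036) = −1844 + 2D
Setting this equal to −816 kJ gives 2D = 1028, so D = 514 kJ/mol.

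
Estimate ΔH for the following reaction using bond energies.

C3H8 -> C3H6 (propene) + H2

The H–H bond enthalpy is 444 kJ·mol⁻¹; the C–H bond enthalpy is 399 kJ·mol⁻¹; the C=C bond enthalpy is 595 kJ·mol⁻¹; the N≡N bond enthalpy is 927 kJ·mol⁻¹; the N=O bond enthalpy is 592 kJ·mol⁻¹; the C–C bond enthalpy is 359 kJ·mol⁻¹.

ΔH ≈ +118 kJ

Bonds broken (reactants):
  C–C: 2 × 359 = 718
  C–H: 8 × 399 = 3192
  Σ(broken) = 3910 kJ
Bonds formed (products):
  C–C: 1 × 359 = 359
  C–H: 6 × 399 = 2394
  C=C: 1 × 595 = 595
  H–H: 1 × 444 = 444
  Σ(formed) = 3792 kJ
ΔH = Σ(broken) − Σ(formed) = 3910 − 3792 = +118 kJ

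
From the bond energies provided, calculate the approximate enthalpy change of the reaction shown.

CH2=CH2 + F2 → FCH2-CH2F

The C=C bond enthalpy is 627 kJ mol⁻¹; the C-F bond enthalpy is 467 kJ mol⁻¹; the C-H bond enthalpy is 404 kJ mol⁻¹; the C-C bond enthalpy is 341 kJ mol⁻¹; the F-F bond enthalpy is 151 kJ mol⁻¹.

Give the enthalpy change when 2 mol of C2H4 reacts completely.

Bonds broken (reactants):
  C-H: 4 × 404 = 1616
  C=C: 1 × 627 = 627
  F-F: 1 × 151 = 151
  Σ(broken) = 2394 kJ
Bonds formed (products):
  C-C: 1 × 341 = 341
  C-F: 2 × 467 = 934
  C-H: 4 × 404 = 1616
  Σ(formed) = 2891 kJ
ΔH = Σ(broken) − Σ(formed) = 2394 − 2891 = −497 kJ
For 2× the reaction as written: 2 × (−497) = −994 kJ

ΔH = −994 kJ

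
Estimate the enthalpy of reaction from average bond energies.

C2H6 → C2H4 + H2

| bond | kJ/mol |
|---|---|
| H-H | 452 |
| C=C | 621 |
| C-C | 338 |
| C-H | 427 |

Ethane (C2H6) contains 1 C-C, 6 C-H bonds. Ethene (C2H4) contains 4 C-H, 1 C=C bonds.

ΔH ≈ +119 kJ

Bonds broken (reactants):
  C-C: 1 × 338 = 338
  C-H: 6 × 427 = 2562
  Σ(broken) = 2900 kJ
Bonds formed (products):
  C-H: 4 × 427 = 1708
  C=C: 1 × 621 = 621
  H-H: 1 × 452 = 452
  Σ(formed) = 2781 kJ
ΔH = Σ(broken) − Σ(formed) = 2900 − 2781 = +119 kJ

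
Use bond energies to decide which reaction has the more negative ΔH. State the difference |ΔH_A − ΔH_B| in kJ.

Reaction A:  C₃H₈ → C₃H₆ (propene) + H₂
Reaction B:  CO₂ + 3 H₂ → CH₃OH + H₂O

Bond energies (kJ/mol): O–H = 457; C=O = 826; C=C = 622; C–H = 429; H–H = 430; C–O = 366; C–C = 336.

Reaction A:
  Bonds broken (reactants):
    C–C: 2 × 336 = 672
    C–H: 8 × 429 = 3432
    Σ(broken) = 4104 kJ
  Bonds formed (products):
    C–C: 1 × 336 = 336
    C–H: 6 × 429 = 2574
    C=C: 1 × 622 = 622
    H–H: 1 × 430 = 430
    Σ(formed) = 3962 kJ
  ΔH_A = 4104 − 3962 = +142 kJ
Reaction B:
  Bonds broken (reactants):
    C=O: 2 × 826 = 1652
    H–H: 3 × 430 = 1290
    Σ(broken) = 2942 kJ
  Bonds formed (products):
    C–H: 3 × 429 = 1287
    C–O: 1 × 366 = 366
    O–H: 3 × 457 = 1371
    Σ(formed) = 3024 kJ
  ΔH_B = 2942 − 3024 = −82 kJ
ΔH_A − ΔH_B = +224 kJ, so reaction B has the more negative ΔH; |ΔH_A − ΔH_B| = 224 kJ.

Reaction B, by 224 kJ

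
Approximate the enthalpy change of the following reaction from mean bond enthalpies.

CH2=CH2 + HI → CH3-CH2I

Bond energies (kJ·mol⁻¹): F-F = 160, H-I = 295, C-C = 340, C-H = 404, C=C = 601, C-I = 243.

Bonds broken (reactants):
  C-H: 4 × 404 = 1616
  C=C: 1 × 601 = 601
  H-I: 1 × 295 = 295
  Σ(broken) = 2512 kJ
Bonds formed (products):
  C-C: 1 × 340 = 340
  C-H: 5 × 404 = 2020
  C-I: 1 × 243 = 243
  Σ(formed) = 2603 kJ
ΔH = Σ(broken) − Σ(formed) = 2512 − 2603 = −91 kJ

ΔH ≈ −91 kJ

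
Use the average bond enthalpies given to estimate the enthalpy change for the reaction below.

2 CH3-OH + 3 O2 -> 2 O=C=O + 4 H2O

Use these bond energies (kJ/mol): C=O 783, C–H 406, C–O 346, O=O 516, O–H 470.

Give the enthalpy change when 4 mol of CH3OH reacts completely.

Bonds broken (reactants):
  C–H: 6 × 406 = 2436
  C–O: 2 × 346 = 692
  O–H: 2 × 470 = 940
  O=O: 3 × 516 = 1548
  Σ(broken) = 5616 kJ
Bonds formed (products):
  C=O: 4 × 783 = 3132
  O–H: 8 × 470 = 3760
  Σ(formed) = 6892 kJ
ΔH = Σ(broken) − Σ(formed) = 5616 − 6892 = −1276 kJ
For 2× the reaction as written: 2 × (−1276) = −2552 kJ

ΔH = −2552 kJ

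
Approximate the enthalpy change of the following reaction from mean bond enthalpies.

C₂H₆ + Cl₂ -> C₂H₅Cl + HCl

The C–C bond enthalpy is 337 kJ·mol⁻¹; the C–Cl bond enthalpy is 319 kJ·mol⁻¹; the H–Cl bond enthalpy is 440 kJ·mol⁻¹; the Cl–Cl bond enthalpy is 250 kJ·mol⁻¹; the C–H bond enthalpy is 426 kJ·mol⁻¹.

Bonds broken (reactants):
  C–C: 1 × 337 = 337
  C–H: 6 × 426 = 2556
  Cl–Cl: 1 × 250 = 250
  Σ(broken) = 3143 kJ
Bonds formed (products):
  C–C: 1 × 337 = 337
  C–Cl: 1 × 319 = 319
  C–H: 5 × 426 = 2130
  H–Cl: 1 × 440 = 440
  Σ(formed) = 3226 kJ
ΔH = Σ(broken) − Σ(formed) = 3143 − 3226 = −83 kJ

ΔH ≈ −83 kJ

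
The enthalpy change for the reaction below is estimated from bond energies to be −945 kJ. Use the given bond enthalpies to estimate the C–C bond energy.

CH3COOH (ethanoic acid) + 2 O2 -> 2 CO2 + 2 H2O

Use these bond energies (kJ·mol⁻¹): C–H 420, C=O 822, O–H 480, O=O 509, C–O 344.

D(C–C) ≈ 339 kJ/mol

Let D be the C–C bond energy.
Σ(broken) = 1×D + 3×420 + 1×344 + 1×822 + 1×480 + 2×509 = 3924 + D
Σ(formed) = 4×822 + 4×480 = 5208
ΔH = Σ(broken) − Σ(formed) = (3924 + D) − (5208) = −1284 + D
Setting this equal to −945 kJ gives D = 339 kJ/mol.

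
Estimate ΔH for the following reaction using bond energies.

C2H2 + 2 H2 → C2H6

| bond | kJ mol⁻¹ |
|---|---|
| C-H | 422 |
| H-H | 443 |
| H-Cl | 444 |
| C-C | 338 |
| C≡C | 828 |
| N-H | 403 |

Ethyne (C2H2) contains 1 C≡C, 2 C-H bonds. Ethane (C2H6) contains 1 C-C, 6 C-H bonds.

ΔH ≈ −312 kJ

Bonds broken (reactants):
  C≡C: 1 × 828 = 828
  C-H: 2 × 422 = 844
  H-H: 2 × 443 = 886
  Σ(broken) = 2558 kJ
Bonds formed (products):
  C-C: 1 × 338 = 338
  C-H: 6 × 422 = 2532
  Σ(formed) = 2870 kJ
ΔH = Σ(broken) − Σ(formed) = 2558 − 2870 = −312 kJ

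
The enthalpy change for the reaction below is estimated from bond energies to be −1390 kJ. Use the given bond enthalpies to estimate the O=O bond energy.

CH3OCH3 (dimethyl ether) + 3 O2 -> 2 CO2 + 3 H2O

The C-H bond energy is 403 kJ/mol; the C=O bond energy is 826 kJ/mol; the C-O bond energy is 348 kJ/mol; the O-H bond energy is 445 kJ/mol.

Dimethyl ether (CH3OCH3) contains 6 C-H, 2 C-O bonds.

Let D be the O=O bond energy.
Σ(broken) = 6×403 + 2×348 + 3×D = 3114 + 3D
Σ(formed) = 4×826 + 6×445 = 5974
ΔH = Σ(broken) − Σ(formed) = (3114 + 3D) − (5974) = −2860 + 3D
Setting this equal to −1390 kJ gives 3D = 1470, so D = 490 kJ/mol.

D(O=O) ≈ 490 kJ/mol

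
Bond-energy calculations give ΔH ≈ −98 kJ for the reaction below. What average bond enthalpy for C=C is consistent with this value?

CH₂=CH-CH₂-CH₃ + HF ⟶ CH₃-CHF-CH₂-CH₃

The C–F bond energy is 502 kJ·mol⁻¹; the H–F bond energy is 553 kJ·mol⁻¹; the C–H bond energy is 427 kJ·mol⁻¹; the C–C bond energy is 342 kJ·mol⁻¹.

D(C=C) ≈ 620 kJ/mol

Let D be the C=C bond energy.
Σ(broken) = 2×342 + 8×427 + 1×D + 1×553 = 4653 + D
Σ(formed) = 3×342 + 1×502 + 9×427 = 5371
ΔH = Σ(broken) − Σ(formed) = (4653 + D) − (5371) = −718 + D
Setting this equal to −98 kJ gives D = 620 kJ/mol.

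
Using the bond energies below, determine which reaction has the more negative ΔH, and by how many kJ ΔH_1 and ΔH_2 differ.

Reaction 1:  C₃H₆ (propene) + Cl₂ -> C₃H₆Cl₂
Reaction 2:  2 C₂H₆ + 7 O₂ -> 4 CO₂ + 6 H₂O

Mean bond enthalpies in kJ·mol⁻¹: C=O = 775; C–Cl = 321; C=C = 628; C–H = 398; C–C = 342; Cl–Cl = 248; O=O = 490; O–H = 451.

Reaction 1:
  Bonds broken (reactants):
    C–C: 1 × 342 = 342
    C–H: 6 × 398 = 2388
    C=C: 1 × 628 = 628
    Cl–Cl: 1 × 248 = 248
    Σ(broken) = 3606 kJ
  Bonds formed (products):
    C–C: 2 × 342 = 684
    C–Cl: 2 × 321 = 642
    C–H: 6 × 398 = 2388
    Σ(formed) = 3714 kJ
  ΔH_1 = 3606 − 3714 = −108 kJ
Reaction 2:
  Bonds broken (reactants):
    C–C: 2 × 342 = 684
    C–H: 12 × 398 = 4776
    O=O: 7 × 490 = 3430
    Σ(broken) = 8890 kJ
  Bonds formed (products):
    C=O: 8 × 775 = 6200
    O–H: 12 × 451 = 5412
    Σ(formed) = 11612 kJ
  ΔH_2 = 8890 − 11612 = −2722 kJ
ΔH_1 − ΔH_2 = +2614 kJ, so reaction 2 has the more negative ΔH; |ΔH_1 − ΔH_2| = 2614 kJ.

Reaction 2, by 2614 kJ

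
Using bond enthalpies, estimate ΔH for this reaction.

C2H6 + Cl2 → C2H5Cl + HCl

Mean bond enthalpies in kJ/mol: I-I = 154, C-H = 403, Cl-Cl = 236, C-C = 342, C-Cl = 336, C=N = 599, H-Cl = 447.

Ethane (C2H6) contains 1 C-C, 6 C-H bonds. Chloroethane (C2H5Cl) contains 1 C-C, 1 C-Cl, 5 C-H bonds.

ΔH ≈ −144 kJ

Bonds broken (reactants):
  C-C: 1 × 342 = 342
  C-H: 6 × 403 = 2418
  Cl-Cl: 1 × 236 = 236
  Σ(broken) = 2996 kJ
Bonds formed (products):
  C-C: 1 × 342 = 342
  C-Cl: 1 × 336 = 336
  C-H: 5 × 403 = 2015
  H-Cl: 1 × 447 = 447
  Σ(formed) = 3140 kJ
ΔH = Σ(broken) − Σ(formed) = 2996 − 3140 = −144 kJ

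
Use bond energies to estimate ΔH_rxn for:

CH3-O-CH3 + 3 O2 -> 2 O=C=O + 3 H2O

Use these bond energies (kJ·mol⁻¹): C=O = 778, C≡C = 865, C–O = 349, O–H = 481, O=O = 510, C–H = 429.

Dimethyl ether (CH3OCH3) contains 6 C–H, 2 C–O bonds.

Bonds broken (reactants):
  C–H: 6 × 429 = 2574
  C–O: 2 × 349 = 698
  O=O: 3 × 510 = 1530
  Σ(broken) = 4802 kJ
Bonds formed (products):
  C=O: 4 × 778 = 3112
  O–H: 6 × 481 = 2886
  Σ(formed) = 5998 kJ
ΔH = Σ(broken) − Σ(formed) = 4802 − 5998 = −1196 kJ

ΔH ≈ −1196 kJ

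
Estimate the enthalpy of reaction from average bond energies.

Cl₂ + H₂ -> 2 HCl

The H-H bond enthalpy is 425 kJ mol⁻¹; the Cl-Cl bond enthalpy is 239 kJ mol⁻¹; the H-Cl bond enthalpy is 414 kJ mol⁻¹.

ΔH ≈ −164 kJ

Bonds broken (reactants):
  Cl-Cl: 1 × 239 = 239
  H-H: 1 × 425 = 425
  Σ(broken) = 664 kJ
Bonds formed (products):
  H-Cl: 2 × 414 = 828
  Σ(formed) = 828 kJ
ΔH = Σ(broken) − Σ(formed) = 664 − 828 = −164 kJ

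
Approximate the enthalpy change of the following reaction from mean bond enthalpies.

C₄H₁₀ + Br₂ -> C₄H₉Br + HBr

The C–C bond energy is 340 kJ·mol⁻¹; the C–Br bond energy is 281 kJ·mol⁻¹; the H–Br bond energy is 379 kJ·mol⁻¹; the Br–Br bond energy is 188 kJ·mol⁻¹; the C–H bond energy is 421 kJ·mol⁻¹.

ΔH ≈ −51 kJ

Bonds broken (reactants):
  Br–Br: 1 × 188 = 188
  C–C: 3 × 340 = 1020
  C–H: 10 × 421 = 4210
  Σ(broken) = 5418 kJ
Bonds formed (products):
  C–Br: 1 × 281 = 281
  C–C: 3 × 340 = 1020
  C–H: 9 × 421 = 3789
  H–Br: 1 × 379 = 379
  Σ(formed) = 5469 kJ
ΔH = Σ(broken) − Σ(formed) = 5418 − 5469 = −51 kJ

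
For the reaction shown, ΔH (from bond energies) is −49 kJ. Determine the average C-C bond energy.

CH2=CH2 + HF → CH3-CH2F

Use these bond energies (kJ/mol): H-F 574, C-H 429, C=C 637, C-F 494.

Let D be the C-C bond energy.
Σ(broken) = 4×429 + 1×637 + 1×574 = 2927
Σ(formed) = 1×D + 1×494 + 5×429 = 2639 + D
ΔH = Σ(broken) − Σ(formed) = (2927) − (2639 + D) = +288 − D
Setting this equal to −49 kJ gives D = 337 kJ/mol.

D(C-C) ≈ 337 kJ/mol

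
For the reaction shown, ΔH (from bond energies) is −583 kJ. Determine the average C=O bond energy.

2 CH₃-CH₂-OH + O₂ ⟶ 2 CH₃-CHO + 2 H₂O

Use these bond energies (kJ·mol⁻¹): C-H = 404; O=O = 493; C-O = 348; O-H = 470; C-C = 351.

D(C=O) ≈ 820 kJ/mol

Let D be the C=O bond energy.
Σ(broken) = 2×351 + 10×404 + 2×348 + 2×470 + 1×493 = 6871
Σ(formed) = 2×351 + 8×404 + 2×D + 4×470 = 5814 + 2D
ΔH = Σ(broken) − Σ(formed) = (6871) − (5814 + 2D) = +1057 − 2D
Setting this equal to −583 kJ gives 2D = 1640, so D = 820 kJ/mol.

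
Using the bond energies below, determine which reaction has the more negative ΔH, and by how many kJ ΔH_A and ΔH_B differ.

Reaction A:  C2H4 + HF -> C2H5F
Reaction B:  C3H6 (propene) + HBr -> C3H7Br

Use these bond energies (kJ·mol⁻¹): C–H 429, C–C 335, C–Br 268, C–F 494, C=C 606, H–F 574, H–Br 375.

Reaction A:
  Bonds broken (reactants):
    C–H: 4 × 429 = 1716
    C=C: 1 × 606 = 606
    H–F: 1 × 574 = 574
    Σ(broken) = 2896 kJ
  Bonds formed (products):
    C–C: 1 × 335 = 335
    C–F: 1 × 494 = 494
    C–H: 5 × 429 = 2145
    Σ(formed) = 2974 kJ
  ΔH_A = 2896 − 2974 = −78 kJ
Reaction B:
  Bonds broken (reactants):
    C–C: 1 × 335 = 335
    C–H: 6 × 429 = 2574
    C=C: 1 × 606 = 606
    H–Br: 1 × 375 = 375
    Σ(broken) = 3890 kJ
  Bonds formed (products):
    C–Br: 1 × 268 = 268
    C–C: 2 × 335 = 670
    C–H: 7 × 429 = 3003
    Σ(formed) = 3941 kJ
  ΔH_B = 3890 − 3941 = −51 kJ
ΔH_A − ΔH_B = −27 kJ, so reaction A has the more negative ΔH; |ΔH_A − ΔH_B| = 27 kJ.

Reaction A, by 27 kJ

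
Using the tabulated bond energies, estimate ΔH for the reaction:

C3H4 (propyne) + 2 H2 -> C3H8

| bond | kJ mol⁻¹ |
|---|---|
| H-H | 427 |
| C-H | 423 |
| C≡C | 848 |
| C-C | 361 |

ΔH ≈ −351 kJ

Bonds broken (reactants):
  C≡C: 1 × 848 = 848
  C-C: 1 × 361 = 361
  C-H: 4 × 423 = 1692
  H-H: 2 × 427 = 854
  Σ(broken) = 3755 kJ
Bonds formed (products):
  C-C: 2 × 361 = 722
  C-H: 8 × 423 = 3384
  Σ(formed) = 4106 kJ
ΔH = Σ(broken) − Σ(formed) = 3755 − 4106 = −351 kJ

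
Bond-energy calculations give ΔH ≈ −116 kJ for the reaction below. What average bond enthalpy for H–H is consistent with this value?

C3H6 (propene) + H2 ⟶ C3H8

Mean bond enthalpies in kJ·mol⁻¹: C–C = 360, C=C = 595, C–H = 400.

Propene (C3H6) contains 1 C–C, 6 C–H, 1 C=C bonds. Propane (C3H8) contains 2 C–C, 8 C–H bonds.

D(H–H) ≈ 449 kJ/mol

Let D be the H–H bond energy.
Σ(broken) = 1×360 + 6×400 + 1×595 + 1×D = 3355 + D
Σ(formed) = 2×360 + 8×400 = 3920
ΔH = Σ(broken) − Σ(formed) = (3355 + D) − (3920) = −565 + D
Setting this equal to −116 kJ gives D = 449 kJ/mol.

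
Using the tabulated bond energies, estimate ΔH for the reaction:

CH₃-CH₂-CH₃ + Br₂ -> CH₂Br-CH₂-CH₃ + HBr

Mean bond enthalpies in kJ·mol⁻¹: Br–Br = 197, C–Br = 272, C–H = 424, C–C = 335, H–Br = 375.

Bonds broken (reactants):
  Br–Br: 1 × 197 = 197
  C–C: 2 × 335 = 670
  C–H: 8 × 424 = 3392
  Σ(broken) = 4259 kJ
Bonds formed (products):
  C–Br: 1 × 272 = 272
  C–C: 2 × 335 = 670
  C–H: 7 × 424 = 2968
  H–Br: 1 × 375 = 375
  Σ(formed) = 4285 kJ
ΔH = Σ(broken) − Σ(formed) = 4259 − 4285 = −26 kJ

ΔH ≈ −26 kJ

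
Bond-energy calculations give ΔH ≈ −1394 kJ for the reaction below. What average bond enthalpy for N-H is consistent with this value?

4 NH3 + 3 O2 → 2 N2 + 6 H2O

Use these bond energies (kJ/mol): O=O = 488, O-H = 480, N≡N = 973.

Let D be the N-H bond energy.
Σ(broken) = 12×D + 3×488 = 1464 + 12D
Σ(formed) = 2×973 + 12×480 = 7706
ΔH = Σ(broken) − Σ(formed) = (1464 + 12D) − (7706) = −6242 + 12D
Setting this equal to −1394 kJ gives 12D = 4848, so D = 404 kJ/mol.

D(N-H) ≈ 404 kJ/mol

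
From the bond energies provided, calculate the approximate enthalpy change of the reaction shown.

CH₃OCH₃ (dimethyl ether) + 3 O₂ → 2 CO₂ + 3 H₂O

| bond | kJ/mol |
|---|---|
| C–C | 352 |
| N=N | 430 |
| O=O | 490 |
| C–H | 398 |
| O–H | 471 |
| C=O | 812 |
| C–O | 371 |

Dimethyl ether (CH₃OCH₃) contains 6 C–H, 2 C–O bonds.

Bonds broken (reactants):
  C–H: 6 × 398 = 2388
  C–O: 2 × 371 = 742
  O=O: 3 × 490 = 1470
  Σ(broken) = 4600 kJ
Bonds formed (products):
  C=O: 4 × 812 = 3248
  O–H: 6 × 471 = 2826
  Σ(formed) = 6074 kJ
ΔH = Σ(broken) − Σ(formed) = 4600 − 6074 = −1474 kJ

ΔH ≈ −1474 kJ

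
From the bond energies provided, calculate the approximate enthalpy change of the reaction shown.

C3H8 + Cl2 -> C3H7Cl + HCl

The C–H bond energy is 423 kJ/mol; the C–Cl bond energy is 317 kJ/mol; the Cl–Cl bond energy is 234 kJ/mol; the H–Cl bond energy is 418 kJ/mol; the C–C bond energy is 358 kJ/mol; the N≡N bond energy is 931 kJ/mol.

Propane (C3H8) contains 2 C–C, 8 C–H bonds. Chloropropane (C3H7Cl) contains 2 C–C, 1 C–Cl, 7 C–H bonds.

ΔH ≈ −78 kJ

Bonds broken (reactants):
  C–C: 2 × 358 = 716
  C–H: 8 × 423 = 3384
  Cl–Cl: 1 × 234 = 234
  Σ(broken) = 4334 kJ
Bonds formed (products):
  C–C: 2 × 358 = 716
  C–Cl: 1 × 317 = 317
  C–H: 7 × 423 = 2961
  H–Cl: 1 × 418 = 418
  Σ(formed) = 4412 kJ
ΔH = Σ(broken) − Σ(formed) = 4334 − 4412 = −78 kJ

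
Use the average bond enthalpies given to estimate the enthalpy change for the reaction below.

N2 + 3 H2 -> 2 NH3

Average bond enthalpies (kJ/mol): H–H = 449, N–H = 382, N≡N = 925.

ΔH ≈ −20 kJ

Bonds broken (reactants):
  H–H: 3 × 449 = 1347
  N≡N: 1 × 925 = 925
  Σ(broken) = 2272 kJ
Bonds formed (products):
  N–H: 6 × 382 = 2292
  Σ(formed) = 2292 kJ
ΔH = Σ(broken) − Σ(formed) = 2272 − 2292 = −20 kJ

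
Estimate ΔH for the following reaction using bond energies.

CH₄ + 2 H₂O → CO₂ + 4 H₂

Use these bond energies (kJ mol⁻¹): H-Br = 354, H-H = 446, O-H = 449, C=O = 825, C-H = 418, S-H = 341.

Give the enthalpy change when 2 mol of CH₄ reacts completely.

Bonds broken (reactants):
  C-H: 4 × 418 = 1672
  O-H: 4 × 449 = 1796
  Σ(broken) = 3468 kJ
Bonds formed (products):
  C=O: 2 × 825 = 1650
  H-H: 4 × 446 = 1784
  Σ(formed) = 3434 kJ
ΔH = Σ(broken) − Σ(formed) = 3468 − 3434 = +34 kJ
For 2× the reaction as written: 2 × (+34) = +68 kJ

ΔH = +68 kJ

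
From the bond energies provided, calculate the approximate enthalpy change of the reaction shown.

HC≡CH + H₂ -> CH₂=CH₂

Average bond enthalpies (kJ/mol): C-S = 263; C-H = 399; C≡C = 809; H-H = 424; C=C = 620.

ΔH ≈ −185 kJ

Bonds broken (reactants):
  C≡C: 1 × 809 = 809
  C-H: 2 × 399 = 798
  H-H: 1 × 424 = 424
  Σ(broken) = 2031 kJ
Bonds formed (products):
  C-H: 4 × 399 = 1596
  C=C: 1 × 620 = 620
  Σ(formed) = 2216 kJ
ΔH = Σ(broken) − Σ(formed) = 2031 − 2216 = −185 kJ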